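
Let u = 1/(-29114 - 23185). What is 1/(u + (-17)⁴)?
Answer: 52299/4368064778 ≈ 1.1973e-5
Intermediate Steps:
u = -1/52299 (u = 1/(-52299) = -1/52299 ≈ -1.9121e-5)
1/(u + (-17)⁴) = 1/(-1/52299 + (-17)⁴) = 1/(-1/52299 + 83521) = 1/(4368064778/52299) = 52299/4368064778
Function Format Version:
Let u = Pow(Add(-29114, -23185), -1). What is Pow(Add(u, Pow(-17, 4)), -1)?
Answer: Rational(52299, 4368064778) ≈ 1.1973e-5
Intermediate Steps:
u = Rational(-1, 52299) (u = Pow(-52299, -1) = Rational(-1, 52299) ≈ -1.9121e-5)
Pow(Add(u, Pow(-17, 4)), -1) = Pow(Add(Rational(-1, 52299), Pow(-17, 4)), -1) = Pow(Add(Rational(-1, 52299), 83521), -1) = Pow(Rational(4368064778, 52299), -1) = Rational(52299, 4368064778)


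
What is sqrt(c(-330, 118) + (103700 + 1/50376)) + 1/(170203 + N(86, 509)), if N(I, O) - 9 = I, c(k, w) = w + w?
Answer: 1/170298 + sqrt(65940671926578)/25188 ≈ 322.39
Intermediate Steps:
c(k, w) = 2*w
N(I, O) = 9 + I
sqrt(c(-330, 118) + (103700 + 1/50376)) + 1/(170203 + N(86, 509)) = sqrt(2*118 + (103700 + 1/50376)) + 1/(170203 + (9 + 86)) = sqrt(236 + (103700 + 1/50376)) + 1/(170203 + 95) = sqrt(236 + 5223991201/50376) + 1/170298 = sqrt(5235879937/50376) + 1/170298 = sqrt(65940671926578)/25188 + 1/170298 = 1/170298 + sqrt(65940671926578)/25188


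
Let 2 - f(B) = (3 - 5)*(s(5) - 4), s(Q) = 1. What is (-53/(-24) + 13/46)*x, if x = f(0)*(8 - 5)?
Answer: -1375/46 ≈ -29.891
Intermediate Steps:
f(B) = -4 (f(B) = 2 - (3 - 5)*(1 - 4) = 2 - (-2)*(-3) = 2 - 1*6 = 2 - 6 = -4)
x = -12 (x = -4*(8 - 5) = -4*3 = -12)
(-53/(-24) + 13/46)*x = (-53/(-24) + 13/46)*(-12) = (-53*(-1/24) + 13*(1/46))*(-12) = (53/24 + 13/46)*(-12) = (1375/552)*(-12) = -1375/46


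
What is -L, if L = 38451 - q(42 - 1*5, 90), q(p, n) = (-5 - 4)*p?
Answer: -38784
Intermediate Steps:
q(p, n) = -9*p
L = 38784 (L = 38451 - (-9)*(42 - 1*5) = 38451 - (-9)*(42 - 5) = 38451 - (-9)*37 = 38451 - 1*(-333) = 38451 + 333 = 38784)
-L = -1*38784 = -38784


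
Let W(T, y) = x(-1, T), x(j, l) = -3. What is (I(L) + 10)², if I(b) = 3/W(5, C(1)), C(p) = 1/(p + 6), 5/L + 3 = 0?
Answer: 81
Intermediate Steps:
L = -5/3 (L = 5/(-3 + 0) = 5/(-3) = 5*(-⅓) = -5/3 ≈ -1.6667)
C(p) = 1/(6 + p)
W(T, y) = -3
I(b) = -1 (I(b) = 3/(-3) = 3*(-⅓) = -1)
(I(L) + 10)² = (-1 + 10)² = 9² = 81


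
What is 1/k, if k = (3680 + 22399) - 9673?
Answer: 1/16406 ≈ 6.0953e-5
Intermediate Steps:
k = 16406 (k = 26079 - 9673 = 16406)
1/k = 1/16406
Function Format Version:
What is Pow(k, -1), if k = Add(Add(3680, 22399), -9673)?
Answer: Rational(1, 16406) ≈ 6.0953e-5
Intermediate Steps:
k = 16406 (k = Add(26079, -9673) = 16406)
Pow(k, -1) = Pow(16406, -1) = Rational(1, 16406)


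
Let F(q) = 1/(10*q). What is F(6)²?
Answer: 1/3600 ≈ 0.00027778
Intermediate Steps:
F(q) = 1/(10*q)
F(6)² = ((⅒)/6)² = ((⅒)*(⅙))² = (1/60)² = 1/3600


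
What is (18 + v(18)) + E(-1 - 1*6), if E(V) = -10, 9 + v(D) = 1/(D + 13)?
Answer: -30/31 ≈ -0.96774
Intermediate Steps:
v(D) = -9 + 1/(13 + D) (v(D) = -9 + 1/(D + 13) = -9 + 1/(13 + D))
(18 + v(18)) + E(-1 - 1*6) = (18 + (-116 - 9*18)/(13 + 18)) - 10 = (18 + (-116 - 162)/31) - 10 = (18 + (1/31)*(-278)) - 10 = (18 - 278/31) - 10 = 280/31 - 10 = -30/31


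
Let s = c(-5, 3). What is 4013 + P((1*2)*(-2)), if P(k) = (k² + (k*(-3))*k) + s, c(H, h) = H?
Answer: 3976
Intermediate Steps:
s = -5
P(k) = -5 - 2*k² (P(k) = (k² + (k*(-3))*k) - 5 = (k² + (-3*k)*k) - 5 = (k² - 3*k²) - 5 = -2*k² - 5 = -5 - 2*k²)
4013 + P((1*2)*(-2)) = 4013 + (-5 - 2*((1*2)*(-2))²) = 4013 + (-5 - 2*(2*(-2))²) = 4013 + (-5 - 2*(-4)²) = 4013 + (-5 - 2*16) = 4013 + (-5 - 32) = 4013 - 37 = 3976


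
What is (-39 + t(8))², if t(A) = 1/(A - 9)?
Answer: 1600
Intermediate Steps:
t(A) = 1/(-9 + A)
(-39 + t(8))² = (-39 + 1/(-9 + 8))² = (-39 + 1/(-1))² = (-39 - 1)² = (-40)² = 1600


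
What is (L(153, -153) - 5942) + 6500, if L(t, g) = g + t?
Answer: 558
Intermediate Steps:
(L(153, -153) - 5942) + 6500 = ((-153 + 153) - 5942) + 6500 = (0 - 5942) + 6500 = -5942 + 6500 = 558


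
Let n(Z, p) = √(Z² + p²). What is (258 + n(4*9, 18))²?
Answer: 68184 + 9288*√5 ≈ 88953.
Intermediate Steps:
(258 + n(4*9, 18))² = (258 + √((4*9)² + 18²))² = (258 + √(36² + 324))² = (258 + √(1296 + 324))² = (258 + √1620)² = (258 + 18*√5)²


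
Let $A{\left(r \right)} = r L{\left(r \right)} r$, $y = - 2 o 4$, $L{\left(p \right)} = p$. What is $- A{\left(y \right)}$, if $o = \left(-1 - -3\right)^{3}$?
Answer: $262144$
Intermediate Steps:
$o = 8$ ($o = \left(-1 + 3\right)^{3} = 2^{3} = 8$)
$y = -64$ ($y = \left(-2\right) 8 \cdot 4 = \left(-16\right) 4 = -64$)
$A{\left(r \right)} = r^{3}$ ($A{\left(r \right)} = r r r = r^{2} r = r^{3}$)
$- A{\left(y \right)} = - \left(-64\right)^{3} = \left(-1\right) \left(-262144\right) = 262144$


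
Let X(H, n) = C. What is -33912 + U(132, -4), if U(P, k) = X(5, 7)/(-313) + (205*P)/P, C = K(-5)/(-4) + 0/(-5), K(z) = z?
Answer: -42201169/1252 ≈ -33707.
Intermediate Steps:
C = 5/4 (C = -5/(-4) + 0/(-5) = -5*(-1/4) + 0*(-1/5) = 5/4 + 0 = 5/4 ≈ 1.2500)
X(H, n) = 5/4
U(P, k) = 256655/1252 (U(P, k) = (5/4)/(-313) + (205*P)/P = (5/4)*(-1/313) + 205 = -5/1252 + 205 = 256655/1252)
-33912 + U(132, -4) = -33912 + 256655/1252 = -42201169/1252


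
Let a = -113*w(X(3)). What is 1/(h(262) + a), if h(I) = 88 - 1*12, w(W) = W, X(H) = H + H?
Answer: -1/602 ≈ -0.0016611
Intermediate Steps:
X(H) = 2*H
a = -678 (a = -226*3 = -113*6 = -678)
h(I) = 76 (h(I) = 88 - 12 = 76)
1/(h(262) + a) = 1/(76 - 678) = 1/(-602) = -1/602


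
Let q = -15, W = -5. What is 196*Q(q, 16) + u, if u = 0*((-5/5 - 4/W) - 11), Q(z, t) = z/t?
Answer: -735/4 ≈ -183.75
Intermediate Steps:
u = 0 (u = 0*((-5/5 - 4/(-5)) - 11) = 0*((-5*⅕ - 4*(-⅕)) - 11) = 0*((-1 + ⅘) - 11) = 0*(-⅕ - 11) = 0*(-56/5) = 0)
196*Q(q, 16) + u = 196*(-15/16) + 0 = -735/4 + 0 = -735/4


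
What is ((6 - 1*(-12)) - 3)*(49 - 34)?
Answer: 225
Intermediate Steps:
((6 - 1*(-12)) - 3)*(49 - 34) = ((6 + 12) - 3)*15 = (18 - 3)*15 = 15*15 = 225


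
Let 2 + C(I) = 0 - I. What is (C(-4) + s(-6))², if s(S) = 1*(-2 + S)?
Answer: 36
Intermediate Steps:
s(S) = -2 + S
C(I) = -2 - I (C(I) = -2 + (0 - I) = -2 - I)
(C(-4) + s(-6))² = ((-2 - 1*(-4)) + (-2 - 6))² = ((-2 + 4) - 8)² = (2 - 8)² = (-6)² = 36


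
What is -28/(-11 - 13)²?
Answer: -7/144 ≈ -0.048611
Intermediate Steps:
-28/(-11 - 13)² = -28/((-24)²) = -28/576 = -28*1/576 = -7/144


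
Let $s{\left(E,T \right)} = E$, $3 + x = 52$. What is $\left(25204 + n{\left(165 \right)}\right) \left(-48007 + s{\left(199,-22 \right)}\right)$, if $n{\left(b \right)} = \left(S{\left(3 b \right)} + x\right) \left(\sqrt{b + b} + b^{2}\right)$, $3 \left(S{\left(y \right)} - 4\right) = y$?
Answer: $-284947823232 - 10422144 \sqrt{330} \approx -2.8514 \cdot 10^{11}$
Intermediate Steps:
$x = 49$ ($x = -3 + 52 = 49$)
$S{\left(y \right)} = 4 + \frac{y}{3}$
$n{\left(b \right)} = \left(53 + b\right) \left(b^{2} + \sqrt{2} \sqrt{b}\right)$ ($n{\left(b \right)} = \left(\left(4 + \frac{3 b}{3}\right) + 49\right) \left(\sqrt{b + b} + b^{2}\right) = \left(\left(4 + b\right) + 49\right) \left(\sqrt{2 b} + b^{2}\right) = \left(53 + b\right) \left(\sqrt{2} \sqrt{b} + b^{2}\right) = \left(53 + b\right) \left(b^{2} + \sqrt{2} \sqrt{b}\right)$)
$\left(25204 + n{\left(165 \right)}\right) \left(-48007 + s{\left(199,-22 \right)}\right) = \left(25204 + \left(165^{3} + 53 \cdot 165^{2} + \sqrt{2} \cdot 165^{\frac{3}{2}} + 53 \sqrt{2} \sqrt{165}\right)\right) \left(-48007 + 199\right) = \left(25204 + \left(4492125 + 53 \cdot 27225 + \sqrt{2} \cdot 165 \sqrt{165} + 53 \sqrt{330}\right)\right) \left(-47808\right) = \left(25204 + \left(4492125 + 1442925 + 165 \sqrt{330} + 53 \sqrt{330}\right)\right) \left(-47808\right) = \left(25204 + \left(5935050 + 218 \sqrt{330}\right)\right) \left(-47808\right) = \left(5960254 + 218 \sqrt{330}\right) \left(-47808\right) = -284947823232 - 10422144 \sqrt{330}$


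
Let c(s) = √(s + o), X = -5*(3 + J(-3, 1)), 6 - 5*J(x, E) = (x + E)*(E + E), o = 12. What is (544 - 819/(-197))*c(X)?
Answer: 107987*I*√13/197 ≈ 1976.4*I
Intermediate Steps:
J(x, E) = 6/5 - 2*E*(E + x)/5 (J(x, E) = 6/5 - (x + E)*(E + E)/5 = 6/5 - (E + x)*2*E/5 = 6/5 - 2*E*(E + x)/5)
X = -25 (X = -5*(3 + (6/5 - ⅖*1² - ⅖*1*(-3))) = -5*(3 + (6/5 - ⅖*1 + 6/5)) = -5*(3 + (6/5 - ⅖ + 6/5)) = -5*(3 + 2) = -5*5 = -25)
c(s) = √(12 + s) (c(s) = √(s + 12) = √(12 + s))
(544 - 819/(-197))*c(X) = (544 - 819/(-197))*√(12 - 25) = (544 - 819*(-1/197))*√(-13) = (544 + 819/197)*(I*√13) = 107987*(I*√13)/197 = 107987*I*√13/197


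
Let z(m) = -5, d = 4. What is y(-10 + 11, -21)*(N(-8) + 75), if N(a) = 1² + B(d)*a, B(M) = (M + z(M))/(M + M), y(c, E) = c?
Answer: 77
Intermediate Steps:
B(M) = (-5 + M)/(2*M) (B(M) = (M - 5)/(M + M) = (-5 + M)/((2*M)) = (-5 + M)*(1/(2*M)) = (-5 + M)/(2*M))
N(a) = 1 - a/8 (N(a) = 1² + ((½)*(-5 + 4)/4)*a = 1 + ((½)*(¼)*(-1))*a = 1 - a/8)
y(-10 + 11, -21)*(N(-8) + 75) = (-10 + 11)*((1 - ⅛*(-8)) + 75) = 1*((1 + 1) + 75) = 1*(2 + 75) = 1*77 = 77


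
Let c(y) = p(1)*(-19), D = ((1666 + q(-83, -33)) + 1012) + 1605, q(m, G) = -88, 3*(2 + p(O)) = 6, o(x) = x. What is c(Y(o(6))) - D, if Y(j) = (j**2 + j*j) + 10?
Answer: -4195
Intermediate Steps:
p(O) = 0 (p(O) = -2 + (1/3)*6 = -2 + 2 = 0)
Y(j) = 10 + 2*j**2 (Y(j) = (j**2 + j**2) + 10 = 2*j**2 + 10 = 10 + 2*j**2)
D = 4195 (D = ((1666 - 88) + 1012) + 1605 = (1578 + 1012) + 1605 = 2590 + 1605 = 4195)
c(y) = 0 (c(y) = 0*(-19) = 0)
c(Y(o(6))) - D = 0 - 1*4195 = 0 - 4195 = -4195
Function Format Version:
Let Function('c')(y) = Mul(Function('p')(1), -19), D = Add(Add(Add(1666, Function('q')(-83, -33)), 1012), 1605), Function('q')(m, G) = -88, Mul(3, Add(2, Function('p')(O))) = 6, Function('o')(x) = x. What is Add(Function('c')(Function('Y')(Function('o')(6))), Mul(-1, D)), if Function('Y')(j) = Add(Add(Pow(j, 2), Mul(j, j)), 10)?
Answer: -4195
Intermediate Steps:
Function('p')(O) = 0 (Function('p')(O) = Add(-2, Mul(Rational(1, 3), 6)) = Add(-2, 2) = 0)
Function('Y')(j) = Add(10, Mul(2, Pow(j, 2))) (Function('Y')(j) = Add(Add(Pow(j, 2), Pow(j, 2)), 10) = Add(Mul(2, Pow(j, 2)), 10) = Add(10, Mul(2, Pow(j, 2))))
D = 4195 (D = Add(Add(Add(1666, -88), 1012), 1605) = Add(Add(1578, 1012), 1605) = Add(2590, 1605) = 4195)
Function('c')(y) = 0 (Function('c')(y) = Mul(0, -19) = 0)
Add(Function('c')(Function('Y')(Function('o')(6))), Mul(-1, D)) = Add(0, Mul(-1, 4195)) = Add(0, -4195) = -4195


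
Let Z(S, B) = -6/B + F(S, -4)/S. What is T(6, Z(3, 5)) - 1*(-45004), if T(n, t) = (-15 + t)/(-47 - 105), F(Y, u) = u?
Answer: 102609383/2280 ≈ 45004.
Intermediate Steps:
Z(S, B) = -6/B - 4/S
T(n, t) = 15/152 - t/152 (T(n, t) = (-15 + t)/(-152) = (-15 + t)*(-1/152) = 15/152 - t/152)
T(6, Z(3, 5)) - 1*(-45004) = (15/152 - (-6/5 - 4/3)/152) - 1*(-45004) = (15/152 - (-6*1/5 - 4*1/3)/152) + 45004 = (15/152 - (-6/5 - 4/3)/152) + 45004 = (15/152 - 1/152*(-38/15)) + 45004 = (15/152 + 1/60) + 45004 = 263/2280 + 45004 = 102609383/2280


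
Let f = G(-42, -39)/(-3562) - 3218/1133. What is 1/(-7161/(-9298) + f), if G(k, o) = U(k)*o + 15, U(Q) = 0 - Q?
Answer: -9381091577/15145196420 ≈ -0.61941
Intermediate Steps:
U(Q) = -Q
G(k, o) = 15 - k*o (G(k, o) = (-k)*o + 15 = -k*o + 15 = 15 - k*o)
f = -9623657/4035746 (f = (15 - 1*(-42)*(-39))/(-3562) - 3218/1133 = (15 - 1638)*(-1/3562) - 3218*1/1133 = -1623*(-1/3562) - 3218/1133 = 1623/3562 - 3218/1133 = -9623657/4035746 ≈ -2.3846)
1/(-7161/(-9298) + f) = 1/(-7161/(-9298) - 9623657/4035746) = 1/(-7161*(-1/9298) - 9623657/4035746) = 1/(7161/9298 - 9623657/4035746) = 1/(-15145196420/9381091577) = -9381091577/15145196420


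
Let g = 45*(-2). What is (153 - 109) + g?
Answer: -46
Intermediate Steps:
g = -90
(153 - 109) + g = (153 - 109) - 90 = 44 - 90 = -46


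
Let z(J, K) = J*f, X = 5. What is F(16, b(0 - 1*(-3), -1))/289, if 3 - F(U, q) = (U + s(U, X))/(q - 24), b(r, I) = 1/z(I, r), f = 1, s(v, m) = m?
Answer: 96/7225 ≈ 0.013287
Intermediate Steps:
z(J, K) = J (z(J, K) = J*1 = J)
b(r, I) = 1/I
F(U, q) = 3 - (5 + U)/(-24 + q) (F(U, q) = 3 - (U + 5)/(q - 24) = 3 - (5 + U)/(-24 + q))
F(16, b(0 - 1*(-3), -1))/289 = ((-77 - 1*16 + 3/(-1))/(-24 + 1/(-1)))/289 = ((-77 - 16 + 3*(-1))/(-24 - 1))*(1/289) = ((-77 - 16 - 3)/(-25))*(1/289) = -1/25*(-96)*(1/289) = (96/25)*(1/289) = 96/7225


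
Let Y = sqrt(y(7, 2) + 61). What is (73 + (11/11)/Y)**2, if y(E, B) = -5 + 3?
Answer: (4307 + sqrt(59))**2/3481 ≈ 5348.0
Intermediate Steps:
y(E, B) = -2
Y = sqrt(59) (Y = sqrt(-2 + 61) = sqrt(59) ≈ 7.6811)
(73 + (11/11)/Y)**2 = (73 + (11/11)/(sqrt(59)))**2 = (73 + (11*(1/11))*(sqrt(59)/59))**2 = (73 + 1*(sqrt(59)/59))**2 = (73 + sqrt(59)/59)**2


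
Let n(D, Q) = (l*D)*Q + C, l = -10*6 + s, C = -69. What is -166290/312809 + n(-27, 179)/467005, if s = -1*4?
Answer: 247736781/1897186585 ≈ 0.13058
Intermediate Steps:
s = -4
l = -64 (l = -10*6 - 4 = -60 - 4 = -64)
n(D, Q) = -69 - 64*D*Q (n(D, Q) = (-64*D)*Q - 69 = -64*D*Q - 69 = -69 - 64*D*Q)
-166290/312809 + n(-27, 179)/467005 = -166290/312809 + (-69 - 64*(-27)*179)/467005 = -166290*1/312809 + (-69 + 309312)*(1/467005) = -166290/312809 + 309243*(1/467005) = -166290/312809 + 28113/42455 = 247736781/1897186585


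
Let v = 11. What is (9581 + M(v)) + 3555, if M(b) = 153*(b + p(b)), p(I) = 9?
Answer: 16196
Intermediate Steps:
M(b) = 1377 + 153*b (M(b) = 153*(b + 9) = 153*(9 + b) = 1377 + 153*b)
(9581 + M(v)) + 3555 = (9581 + (1377 + 153*11)) + 3555 = (9581 + (1377 + 1683)) + 3555 = (9581 + 3060) + 3555 = 12641 + 3555 = 16196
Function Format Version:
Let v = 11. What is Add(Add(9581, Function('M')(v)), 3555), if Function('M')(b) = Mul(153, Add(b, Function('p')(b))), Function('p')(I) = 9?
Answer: 16196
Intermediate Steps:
Function('M')(b) = Add(1377, Mul(153, b)) (Function('M')(b) = Mul(153, Add(b, 9)) = Mul(153, Add(9, b)) = Add(1377, Mul(153, b)))
Add(Add(9581, Function('M')(v)), 3555) = Add(Add(9581, Add(1377, Mul(153, 11))), 3555) = Add(Add(9581, Add(1377, 1683)), 3555) = Add(Add(9581, 3060), 3555) = Add(12641, 3555) = 16196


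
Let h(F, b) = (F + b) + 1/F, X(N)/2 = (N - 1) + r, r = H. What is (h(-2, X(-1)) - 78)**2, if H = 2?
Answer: 25921/4 ≈ 6480.3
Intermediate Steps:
r = 2
X(N) = 2 + 2*N (X(N) = 2*((N - 1) + 2) = 2*((-1 + N) + 2) = 2*(1 + N) = 2 + 2*N)
h(F, b) = F + b + 1/F
(h(-2, X(-1)) - 78)**2 = ((-2 + (2 + 2*(-1)) + 1/(-2)) - 78)**2 = ((-2 + (2 - 2) - 1/2) - 78)**2 = ((-2 + 0 - 1/2) - 78)**2 = (-5/2 - 78)**2 = (-161/2)**2 = 25921/4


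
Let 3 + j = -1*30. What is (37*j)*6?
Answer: -7326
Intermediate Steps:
j = -33 (j = -3 - 1*30 = -3 - 30 = -33)
(37*j)*6 = (37*(-33))*6 = -1221*6 = -7326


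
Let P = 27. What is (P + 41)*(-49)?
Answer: -3332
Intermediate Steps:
(P + 41)*(-49) = (27 + 41)*(-49) = 68*(-49) = -3332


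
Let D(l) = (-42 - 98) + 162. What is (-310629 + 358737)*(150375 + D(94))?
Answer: 7235298876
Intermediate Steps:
D(l) = 22 (D(l) = -140 + 162 = 22)
(-310629 + 358737)*(150375 + D(94)) = (-310629 + 358737)*(150375 + 22) = 48108*150397 = 7235298876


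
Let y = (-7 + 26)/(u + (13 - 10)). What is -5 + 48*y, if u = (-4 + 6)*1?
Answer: 887/5 ≈ 177.40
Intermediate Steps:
u = 2 (u = 2*1 = 2)
y = 19/5 (y = (-7 + 26)/(2 + (13 - 10)) = 19/(2 + 3) = 19/5 ≈ 3.8000)
-5 + 48*y = -5 + 48*(19/5) = -5 + 912/5 = 887/5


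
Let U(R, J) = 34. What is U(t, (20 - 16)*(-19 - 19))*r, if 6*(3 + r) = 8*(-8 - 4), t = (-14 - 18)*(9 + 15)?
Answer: -646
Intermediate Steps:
t = -768 (t = -32*24 = -768)
r = -19 (r = -3 + (8*(-8 - 4))/6 = -3 + (8*(-12))/6 = -3 + (⅙)*(-96) = -3 - 16 = -19)
U(t, (20 - 16)*(-19 - 19))*r = 34*(-19) = -646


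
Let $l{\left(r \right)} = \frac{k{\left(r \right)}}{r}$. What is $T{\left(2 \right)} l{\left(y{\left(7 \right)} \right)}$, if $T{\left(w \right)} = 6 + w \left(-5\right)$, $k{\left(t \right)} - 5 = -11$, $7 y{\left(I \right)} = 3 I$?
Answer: $8$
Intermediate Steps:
$y{\left(I \right)} = \frac{3 I}{7}$
$k{\left(t \right)} = -6$ ($k{\left(t \right)} = 5 - 11 = -6$)
$T{\left(w \right)} = 6 - 5 w$
$l{\left(r \right)} = - \frac{6}{r}$
$T{\left(2 \right)} l{\left(y{\left(7 \right)} \right)} = \left(6 - 10\right) \left(- \frac{6}{\frac{3}{7} \cdot 7}\right) = \left(6 - 10\right) \left(- \frac{6}{3}\right) = - 4 \left(\left(-6\right) \frac{1}{3}\right) = \left(-4\right) \left(-2\right) = 8$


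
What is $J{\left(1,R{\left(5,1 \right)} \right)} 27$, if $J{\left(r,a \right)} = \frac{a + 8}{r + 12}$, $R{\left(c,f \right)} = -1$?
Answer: $\frac{189}{13} \approx 14.538$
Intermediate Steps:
$J{\left(r,a \right)} = \frac{8 + a}{12 + r}$
$J{\left(1,R{\left(5,1 \right)} \right)} 27 = \frac{8 - 1}{12 + 1} \cdot 27 = \frac{1}{13} \cdot 7 \cdot 27 = \frac{7}{13} \cdot 27 = \frac{189}{13}$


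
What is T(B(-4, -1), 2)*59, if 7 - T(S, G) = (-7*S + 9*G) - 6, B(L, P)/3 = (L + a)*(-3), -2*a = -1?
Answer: 25429/2 ≈ 12715.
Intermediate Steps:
a = ½ (a = -½*(-1) = ½ ≈ 0.50000)
B(L, P) = -9/2 - 9*L (B(L, P) = 3*((L + ½)*(-3)) = 3*((½ + L)*(-3)) = 3*(-3/2 - 3*L) = -9/2 - 9*L)
T(S, G) = 13 - 9*G + 7*S (T(S, G) = 7 - ((-7*S + 9*G) - 6) = 7 - (-6 - 7*S + 9*G) = 7 + (6 - 9*G + 7*S) = 13 - 9*G + 7*S)
T(B(-4, -1), 2)*59 = (13 - 9*2 + 7*(-9/2 - 9*(-4)))*59 = (13 - 18 + 7*(-9/2 + 36))*59 = (13 - 18 + 7*(63/2))*59 = (13 - 18 + 441/2)*59 = (431/2)*59 = 25429/2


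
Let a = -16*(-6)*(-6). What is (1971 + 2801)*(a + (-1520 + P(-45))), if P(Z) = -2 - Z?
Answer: -9796916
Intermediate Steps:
a = -576 (a = 96*(-6) = -576)
(1971 + 2801)*(a + (-1520 + P(-45))) = (1971 + 2801)*(-576 + (-1520 + (-2 - 1*(-45)))) = 4772*(-576 + (-1520 + (-2 + 45))) = 4772*(-576 + (-1520 + 43)) = 4772*(-576 - 1477) = 4772*(-2053) = -9796916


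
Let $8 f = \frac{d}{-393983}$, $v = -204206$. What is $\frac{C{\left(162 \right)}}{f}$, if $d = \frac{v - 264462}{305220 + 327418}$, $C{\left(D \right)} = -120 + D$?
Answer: $\frac{20936883840936}{117167} \approx 1.7869 \cdot 10^{8}$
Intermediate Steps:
$d = - \frac{234334}{316319}$ ($d = \frac{-204206 - 264462}{305220 + 327418} = - \frac{468668}{632638} = \left(-468668\right) \frac{1}{632638} = - \frac{234334}{316319} \approx -0.74082$)
$f = \frac{117167}{498497234308}$ ($f = \frac{\left(- \frac{234334}{316319}\right) \frac{1}{-393983}}{8} = \frac{\left(- \frac{234334}{316319}\right) \left(- \frac{1}{393983}\right)}{8} = \frac{1}{8} \cdot \frac{234334}{124624308577} = \frac{117167}{498497234308} \approx 2.3504 \cdot 10^{-7}$)
$\frac{C{\left(162 \right)}}{f} = \frac{-120 + 162}{\frac{117167}{498497234308}} = 42 \cdot \frac{498497234308}{117167} = \frac{20936883840936}{117167}$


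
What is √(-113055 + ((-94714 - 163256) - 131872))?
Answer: 83*I*√73 ≈ 709.15*I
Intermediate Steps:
√(-113055 + ((-94714 - 163256) - 131872)) = √(-113055 + (-257970 - 131872)) = √(-113055 - 389842) = √(-502897) = 83*I*√73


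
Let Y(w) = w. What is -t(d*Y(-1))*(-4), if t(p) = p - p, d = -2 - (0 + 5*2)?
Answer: 0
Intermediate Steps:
d = -12 (d = -2 - (0 + 10) = -2 - 1*10 = -2 - 10 = -12)
t(p) = 0
-t(d*Y(-1))*(-4) = -1*0*(-4) = 0*(-4) = 0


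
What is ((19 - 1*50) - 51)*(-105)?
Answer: 8610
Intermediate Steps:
((19 - 1*50) - 51)*(-105) = ((19 - 50) - 51)*(-105) = (-31 - 51)*(-105) = -82*(-105) = 8610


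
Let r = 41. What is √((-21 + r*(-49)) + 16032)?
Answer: √14002 ≈ 118.33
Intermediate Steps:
√((-21 + r*(-49)) + 16032) = √((-21 + 41*(-49)) + 16032) = √((-21 - 2009) + 16032) = √(-2030 + 16032) = √14002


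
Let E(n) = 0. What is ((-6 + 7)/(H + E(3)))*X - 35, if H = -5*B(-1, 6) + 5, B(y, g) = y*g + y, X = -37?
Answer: -1437/40 ≈ -35.925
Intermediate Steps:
B(y, g) = y + g*y (B(y, g) = g*y + y = y + g*y)
H = 40 (H = -(-5)*(1 + 6) + 5 = -(-5)*7 + 5 = -5*(-7) + 5 = 35 + 5 = 40)
((-6 + 7)/(H + E(3)))*X - 35 = ((-6 + 7)/(40 + 0))*(-37) - 35 = (1/40)*(-37) - 35 = -37/40 - 35 = -1437/40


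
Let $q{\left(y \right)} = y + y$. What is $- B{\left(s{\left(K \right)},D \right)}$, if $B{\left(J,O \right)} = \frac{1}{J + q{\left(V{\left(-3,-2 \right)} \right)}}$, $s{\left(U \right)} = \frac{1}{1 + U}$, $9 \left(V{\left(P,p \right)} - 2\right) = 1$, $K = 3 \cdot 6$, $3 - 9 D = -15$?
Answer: $- \frac{171}{731} \approx -0.23393$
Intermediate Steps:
$D = 2$ ($D = \frac{1}{3} - - \frac{5}{3} = \frac{1}{3} + \frac{5}{3} = 2$)
$K = 18$
$V{\left(P,p \right)} = \frac{19}{9}$ ($V{\left(P,p \right)} = 2 + \frac{1}{9} \cdot 1 = 2 + \frac{1}{9} = \frac{19}{9}$)
$q{\left(y \right)} = 2 y$
$B{\left(J,O \right)} = \frac{1}{\frac{38}{9} + J}$ ($B{\left(J,O \right)} = \frac{1}{J + 2 \cdot \frac{19}{9}} = \frac{1}{J + \frac{38}{9}} = \frac{1}{\frac{38}{9} + J}$)
$- B{\left(s{\left(K \right)},D \right)} = - \frac{9}{38 + \frac{9}{1 + 18}} = - \frac{9}{38 + \frac{9}{19}} = - \frac{9}{\frac{731}{19}} = - \frac{9 \cdot 19}{731} = \left(-1\right) \frac{171}{731} = - \frac{171}{731}$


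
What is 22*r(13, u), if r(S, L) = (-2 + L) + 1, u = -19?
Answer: -440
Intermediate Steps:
r(S, L) = -1 + L
22*r(13, u) = 22*(-1 - 19) = 22*(-20) = -440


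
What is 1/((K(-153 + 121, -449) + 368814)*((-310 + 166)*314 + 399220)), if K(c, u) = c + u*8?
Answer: 1/129278720760 ≈ 7.7352e-12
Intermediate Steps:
K(c, u) = c + 8*u
1/((K(-153 + 121, -449) + 368814)*((-310 + 166)*314 + 399220)) = 1/((((-153 + 121) + 8*(-449)) + 368814)*((-310 + 166)*314 + 399220)) = 1/(((-32 - 3592) + 368814)*(-144*314 + 399220)) = 1/((-3624 + 368814)*(-45216 + 399220)) = 1/(365190*354004) = 1/129278720760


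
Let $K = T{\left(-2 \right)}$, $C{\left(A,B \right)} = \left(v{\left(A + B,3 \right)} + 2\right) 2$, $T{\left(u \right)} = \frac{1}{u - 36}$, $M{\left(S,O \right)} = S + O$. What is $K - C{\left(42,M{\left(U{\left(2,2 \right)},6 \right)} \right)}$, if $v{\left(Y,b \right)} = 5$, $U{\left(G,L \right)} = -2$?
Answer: $- \frac{533}{38} \approx -14.026$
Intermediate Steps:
$M{\left(S,O \right)} = O + S$
$T{\left(u \right)} = \frac{1}{-36 + u}$
$C{\left(A,B \right)} = 14$ ($C{\left(A,B \right)} = \left(5 + 2\right) 2 = 7 \cdot 2 = 14$)
$K = - \frac{1}{38}$ ($K = \frac{1}{-36 - 2} = \frac{1}{-38} = - \frac{1}{38} \approx -0.026316$)
$K - C{\left(42,M{\left(U{\left(2,2 \right)},6 \right)} \right)} = - \frac{1}{38} - 14 = - \frac{533}{38}$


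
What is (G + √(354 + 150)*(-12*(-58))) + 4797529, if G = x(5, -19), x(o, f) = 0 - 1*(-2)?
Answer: 4797531 + 4176*√14 ≈ 4.8132e+6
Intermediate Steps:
x(o, f) = 2 (x(o, f) = 0 + 2 = 2)
G = 2
(G + √(354 + 150)*(-12*(-58))) + 4797529 = (2 + √(354 + 150)*(-12*(-58))) + 4797529 = (2 + √504*696) + 4797529 = (2 + (6*√14)*696) + 4797529 = (2 + 4176*√14) + 4797529 = 4797531 + 4176*√14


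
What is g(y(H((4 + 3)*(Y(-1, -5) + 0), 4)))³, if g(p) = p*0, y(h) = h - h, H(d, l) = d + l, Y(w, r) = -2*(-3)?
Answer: 0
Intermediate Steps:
Y(w, r) = 6
y(h) = 0
g(p) = 0
g(y(H((4 + 3)*(Y(-1, -5) + 0), 4)))³ = 0³ = 0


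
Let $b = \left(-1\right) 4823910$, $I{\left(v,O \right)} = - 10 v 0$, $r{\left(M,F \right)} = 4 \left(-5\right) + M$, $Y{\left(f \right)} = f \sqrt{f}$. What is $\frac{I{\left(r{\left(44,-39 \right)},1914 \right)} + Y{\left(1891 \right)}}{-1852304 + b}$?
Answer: $- \frac{1891 \sqrt{1891}}{6676214} \approx -0.012317$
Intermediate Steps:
$Y{\left(f \right)} = f^{\frac{3}{2}}$
$r{\left(M,F \right)} = -20 + M$
$I{\left(v,O \right)} = 0$
$b = -4823910$
$\frac{I{\left(r{\left(44,-39 \right)},1914 \right)} + Y{\left(1891 \right)}}{-1852304 + b} = \frac{0 + 1891^{\frac{3}{2}}}{-1852304 - 4823910} = \frac{0 + 1891 \sqrt{1891}}{-6676214} = 1891 \sqrt{1891} \left(- \frac{1}{6676214}\right) = - \frac{1891 \sqrt{1891}}{6676214}$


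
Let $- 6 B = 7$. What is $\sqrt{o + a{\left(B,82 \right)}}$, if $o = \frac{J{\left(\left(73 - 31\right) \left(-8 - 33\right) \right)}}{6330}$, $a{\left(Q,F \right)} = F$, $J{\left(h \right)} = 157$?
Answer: $\frac{\sqrt{3286643610}}{6330} \approx 9.0567$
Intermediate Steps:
$B = - \frac{7}{6}$ ($B = \left(- \frac{1}{6}\right) 7 = - \frac{7}{6} \approx -1.1667$)
$o = \frac{157}{6330} \approx 0.024803$
$\sqrt{o + a{\left(B,82 \right)}} = \sqrt{\frac{157}{6330} + 82} = \sqrt{\frac{519217}{6330}} = \frac{\sqrt{3286643610}}{6330}$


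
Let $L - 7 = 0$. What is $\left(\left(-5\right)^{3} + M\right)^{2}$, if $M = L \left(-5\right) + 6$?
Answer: $23716$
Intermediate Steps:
$L = 7$ ($L = 7 + 0 = 7$)
$M = -29$ ($M = 7 \left(-5\right) + 6 = -35 + 6 = -29$)
$\left(\left(-5\right)^{3} + M\right)^{2} = \left(\left(-5\right)^{3} - 29\right)^{2} = \left(-125 - 29\right)^{2} = \left(-154\right)^{2} = 23716$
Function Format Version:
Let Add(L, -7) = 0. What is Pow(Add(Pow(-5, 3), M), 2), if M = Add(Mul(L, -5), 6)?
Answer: 23716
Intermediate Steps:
L = 7 (L = Add(7, 0) = 7)
M = -29 (M = Add(Mul(7, -5), 6) = Add(-35, 6) = -29)
Pow(Add(Pow(-5, 3), M), 2) = Pow(Add(Pow(-5, 3), -29), 2) = Pow(Add(-125, -29), 2) = Pow(-154, 2) = 23716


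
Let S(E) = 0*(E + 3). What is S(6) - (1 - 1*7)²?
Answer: -36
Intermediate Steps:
S(E) = 0 (S(E) = 0*(3 + E) = 0)
S(6) - (1 - 1*7)² = 0 - (1 - 1*7)² = 0 - (1 - 7)² = 0 - 1*(-6)² = 0 - 1*36 = 0 - 36 = -36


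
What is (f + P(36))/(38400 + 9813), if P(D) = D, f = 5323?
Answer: 5359/48213 ≈ 0.11115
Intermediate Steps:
(f + P(36))/(38400 + 9813) = (5323 + 36)/(38400 + 9813) = 5359/48213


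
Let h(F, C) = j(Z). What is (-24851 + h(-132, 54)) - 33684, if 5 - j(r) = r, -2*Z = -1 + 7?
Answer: -58527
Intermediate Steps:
Z = -3 (Z = -(-1 + 7)/2 = -1/2*6 = -3)
j(r) = 5 - r
h(F, C) = 8 (h(F, C) = 5 - 1*(-3) = 5 + 3 = 8)
(-24851 + h(-132, 54)) - 33684 = (-24851 + 8) - 33684 = -24843 - 33684 = -58527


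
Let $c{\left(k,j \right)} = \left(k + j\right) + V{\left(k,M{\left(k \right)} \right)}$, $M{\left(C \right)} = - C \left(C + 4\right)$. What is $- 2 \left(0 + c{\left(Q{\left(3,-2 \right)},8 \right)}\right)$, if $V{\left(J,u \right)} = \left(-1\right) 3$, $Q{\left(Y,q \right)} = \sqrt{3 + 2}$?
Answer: $-10 - 2 \sqrt{5} \approx -14.472$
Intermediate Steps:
$M{\left(C \right)} = - C \left(4 + C\right)$
$Q{\left(Y,q \right)} = \sqrt{5}$
$V{\left(J,u \right)} = -3$
$c{\left(k,j \right)} = -3 + j + k$ ($c{\left(k,j \right)} = \left(k + j\right) - 3 = \left(j + k\right) - 3 = -3 + j + k$)
$- 2 \left(0 + c{\left(Q{\left(3,-2 \right)},8 \right)}\right) = - 2 \left(0 + \left(-3 + 8 + \sqrt{5}\right)\right) = - 2 \left(0 + \left(5 + \sqrt{5}\right)\right) = - 2 \left(5 + \sqrt{5}\right) = -10 - 2 \sqrt{5}$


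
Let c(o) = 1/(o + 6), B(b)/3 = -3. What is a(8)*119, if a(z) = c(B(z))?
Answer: -119/3 ≈ -39.667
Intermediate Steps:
B(b) = -9 (B(b) = 3*(-3) = -9)
c(o) = 1/(6 + o)
a(z) = -1/3 (a(z) = 1/(6 - 9) = 1/(-3) = -1/3)
a(8)*119 = -1/3*119 = -119/3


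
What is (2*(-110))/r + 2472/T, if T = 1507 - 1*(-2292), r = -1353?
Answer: 380036/467277 ≈ 0.81330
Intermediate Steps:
T = 3799 (T = 1507 + 2292 = 3799)
(2*(-110))/r + 2472/T = (2*(-110))/(-1353) + 2472/3799 = -220*(-1/1353) + 2472*(1/3799) = 20/123 + 2472/3799 = 380036/467277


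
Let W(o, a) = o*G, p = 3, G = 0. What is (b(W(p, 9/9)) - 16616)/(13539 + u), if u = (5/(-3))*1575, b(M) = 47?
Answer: -5523/3638 ≈ -1.5181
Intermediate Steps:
W(o, a) = 0 (W(o, a) = o*0 = 0)
u = -2625 (u = (5*(-⅓))*1575 = -5/3*1575 = -2625)
(b(W(p, 9/9)) - 16616)/(13539 + u) = (47 - 16616)/(13539 - 2625) = -16569/10914 = -16569*1/10914 = -5523/3638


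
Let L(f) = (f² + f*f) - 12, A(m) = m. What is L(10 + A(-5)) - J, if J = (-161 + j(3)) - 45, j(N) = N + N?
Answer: 238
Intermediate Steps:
j(N) = 2*N
L(f) = -12 + 2*f² (L(f) = (f² + f²) - 12 = 2*f² - 12 = -12 + 2*f²)
J = -200 (J = (-161 + 2*3) - 45 = (-161 + 6) - 45 = -155 - 45 = -200)
L(10 + A(-5)) - J = (-12 + 2*(10 - 5)²) - 1*(-200) = (-12 + 2*5²) + 200 = (-12 + 2*25) + 200 = (-12 + 50) + 200 = 38 + 200 = 238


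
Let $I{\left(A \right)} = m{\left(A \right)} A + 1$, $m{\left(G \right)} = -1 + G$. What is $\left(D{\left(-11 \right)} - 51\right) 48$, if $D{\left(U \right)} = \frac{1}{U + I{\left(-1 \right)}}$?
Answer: $-2454$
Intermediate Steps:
$I{\left(A \right)} = 1 + A \left(-1 + A\right)$ ($I{\left(A \right)} = \left(-1 + A\right) A + 1 = A \left(-1 + A\right) + 1 = 1 + A \left(-1 + A\right)$)
$D{\left(U \right)} = \frac{1}{3 + U}$ ($D{\left(U \right)} = \frac{1}{U + \left(1 - \left(-1 - 1\right)\right)} = \frac{1}{U + \left(1 - -2\right)} = \frac{1}{U + \left(1 + 2\right)} = \frac{1}{U + 3} = \frac{1}{3 + U}$)
$\left(D{\left(-11 \right)} - 51\right) 48 = \left(\frac{1}{3 - 11} - 51\right) 48 = \left(\frac{1}{-8} - 51\right) 48 = \left(- \frac{1}{8} - 51\right) 48 = \left(- \frac{409}{8}\right) 48 = -2454$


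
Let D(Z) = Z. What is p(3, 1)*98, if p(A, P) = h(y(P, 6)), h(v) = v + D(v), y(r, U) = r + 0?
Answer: 196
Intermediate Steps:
y(r, U) = r
h(v) = 2*v (h(v) = v + v = 2*v)
p(A, P) = 2*P
p(3, 1)*98 = (2*1)*98 = 2*98 = 196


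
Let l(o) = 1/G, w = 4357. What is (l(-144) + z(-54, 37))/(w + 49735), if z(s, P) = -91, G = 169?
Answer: -7689/4570774 ≈ -0.0016822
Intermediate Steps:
l(o) = 1/169
(l(-144) + z(-54, 37))/(w + 49735) = (1/169 - 91)/(4357 + 49735) = -15378/169/54092 = -15378/169*1/54092 = -7689/4570774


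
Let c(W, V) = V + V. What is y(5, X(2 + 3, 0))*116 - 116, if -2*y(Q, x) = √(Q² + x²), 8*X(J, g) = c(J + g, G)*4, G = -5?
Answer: -116 - 290*√2 ≈ -526.12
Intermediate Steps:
c(W, V) = 2*V
X(J, g) = -5 (X(J, g) = ((2*(-5))*4)/8 = (-10*4)/8 = (⅛)*(-40) = -5)
y(Q, x) = -√(Q² + x²)/2
y(5, X(2 + 3, 0))*116 - 116 = -√(5² + (-5)²)/2*116 - 116 = -√(25 + 25)/2*116 - 116 = -5*√2/2*116 - 116 = -290*√2 - 116 = -116 - 290*√2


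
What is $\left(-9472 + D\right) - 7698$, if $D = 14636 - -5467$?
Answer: $2933$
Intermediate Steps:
$D = 20103$ ($D = 14636 + 5467 = 20103$)
$\left(-9472 + D\right) - 7698 = \left(-9472 + 20103\right) - 7698 = 10631 - 7698 = 2933$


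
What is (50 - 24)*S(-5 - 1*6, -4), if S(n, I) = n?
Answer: -286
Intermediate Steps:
(50 - 24)*S(-5 - 1*6, -4) = (50 - 24)*(-5 - 1*6) = 26*(-5 - 6) = 26*(-11) = -286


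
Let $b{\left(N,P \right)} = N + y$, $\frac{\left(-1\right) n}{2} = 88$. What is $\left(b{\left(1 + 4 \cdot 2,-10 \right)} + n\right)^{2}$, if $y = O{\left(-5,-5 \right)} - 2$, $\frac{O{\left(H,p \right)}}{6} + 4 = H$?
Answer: $49729$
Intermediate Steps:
$O{\left(H,p \right)} = -24 + 6 H$
$y = -56$ ($y = \left(-24 + 6 \left(-5\right)\right) - 2 = \left(-24 - 30\right) - 2 = -54 - 2 = -56$)
$n = -176$ ($n = \left(-2\right) 88 = -176$)
$b{\left(N,P \right)} = -56 + N$ ($b{\left(N,P \right)} = N - 56 = -56 + N$)
$\left(b{\left(1 + 4 \cdot 2,-10 \right)} + n\right)^{2} = \left(\left(-56 + \left(1 + 4 \cdot 2\right)\right) - 176\right)^{2} = \left(\left(-56 + \left(1 + 8\right)\right) - 176\right)^{2} = \left(\left(-56 + 9\right) - 176\right)^{2} = \left(-47 - 176\right)^{2} = \left(-223\right)^{2} = 49729$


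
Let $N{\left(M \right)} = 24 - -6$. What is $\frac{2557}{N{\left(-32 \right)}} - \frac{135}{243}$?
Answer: $\frac{7621}{90} \approx 84.678$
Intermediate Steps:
$N{\left(M \right)} = 30$ ($N{\left(M \right)} = 24 + 6 = 30$)
$\frac{2557}{N{\left(-32 \right)}} - \frac{135}{243} = \frac{2557}{30} - \frac{135}{243} = 2557 \cdot \frac{1}{30} - \frac{5}{9} = \frac{2557}{30} - \frac{5}{9} = \frac{7621}{90}$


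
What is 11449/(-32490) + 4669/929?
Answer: 141059689/30183210 ≈ 4.6734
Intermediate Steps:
11449/(-32490) + 4669/929 = 11449*(-1/32490) + 4669*(1/929) = -11449/32490 + 4669/929 = 141059689/30183210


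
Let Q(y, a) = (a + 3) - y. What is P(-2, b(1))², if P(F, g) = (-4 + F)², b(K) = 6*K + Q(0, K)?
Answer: 1296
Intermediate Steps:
Q(y, a) = 3 + a - y (Q(y, a) = (3 + a) - y = 3 + a - y)
b(K) = 3 + 7*K (b(K) = 6*K + (3 + K - 1*0) = 6*K + (3 + K + 0) = 6*K + (3 + K) = 3 + 7*K)
P(-2, b(1))² = ((-4 - 2)²)² = ((-6)²)² = 36² = 1296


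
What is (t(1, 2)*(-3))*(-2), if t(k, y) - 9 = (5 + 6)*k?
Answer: 120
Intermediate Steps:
t(k, y) = 9 + 11*k (t(k, y) = 9 + (5 + 6)*k = 9 + 11*k)
(t(1, 2)*(-3))*(-2) = ((9 + 11*1)*(-3))*(-2) = ((9 + 11)*(-3))*(-2) = (20*(-3))*(-2) = -60*(-2) = 120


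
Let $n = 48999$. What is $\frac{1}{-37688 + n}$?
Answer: $\frac{1}{11311} \approx 8.841 \cdot 10^{-5}$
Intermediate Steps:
$\frac{1}{-37688 + n} = \frac{1}{-37688 + 48999} = \frac{1}{11311}$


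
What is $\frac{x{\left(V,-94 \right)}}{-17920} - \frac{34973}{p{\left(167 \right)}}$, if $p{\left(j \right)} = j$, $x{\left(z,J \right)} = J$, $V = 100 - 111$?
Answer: $- \frac{313350231}{1496320} \approx -209.41$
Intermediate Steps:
$V = -11$
$\frac{x{\left(V,-94 \right)}}{-17920} - \frac{34973}{p{\left(167 \right)}} = - \frac{94}{-17920} - \frac{34973}{167} = \left(-94\right) \left(- \frac{1}{17920}\right) - \frac{34973}{167} = \frac{47}{8960} - \frac{34973}{167} = - \frac{313350231}{1496320}$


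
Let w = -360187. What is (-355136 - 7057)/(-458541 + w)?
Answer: 362193/818728 ≈ 0.44239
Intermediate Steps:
(-355136 - 7057)/(-458541 + w) = (-355136 - 7057)/(-458541 - 360187) = -362193/(-818728) = -362193*(-1/818728) = 362193/818728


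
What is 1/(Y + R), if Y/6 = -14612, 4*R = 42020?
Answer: -1/77167 ≈ -1.2959e-5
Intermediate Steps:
R = 10505 (R = (¼)*42020 = 10505)
Y = -87672 (Y = 6*(-14612) = -87672)
1/(Y + R) = 1/(-87672 + 10505) = 1/(-77167) = -1/77167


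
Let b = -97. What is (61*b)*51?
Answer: -301767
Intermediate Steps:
(61*b)*51 = (61*(-97))*51 = -5917*51 = -301767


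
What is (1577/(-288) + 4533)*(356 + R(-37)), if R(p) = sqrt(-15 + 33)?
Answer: 116049503/72 + 1303927*sqrt(2)/96 ≈ 1.6310e+6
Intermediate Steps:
R(p) = 3*sqrt(2) (R(p) = sqrt(18) = 3*sqrt(2))
(1577/(-288) + 4533)*(356 + R(-37)) = (1577/(-288) + 4533)*(356 + 3*sqrt(2)) = (1577*(-1/288) + 4533)*(356 + 3*sqrt(2)) = (-1577/288 + 4533)*(356 + 3*sqrt(2)) = 1303927*(356 + 3*sqrt(2))/288 = 116049503/72 + 1303927*sqrt(2)/96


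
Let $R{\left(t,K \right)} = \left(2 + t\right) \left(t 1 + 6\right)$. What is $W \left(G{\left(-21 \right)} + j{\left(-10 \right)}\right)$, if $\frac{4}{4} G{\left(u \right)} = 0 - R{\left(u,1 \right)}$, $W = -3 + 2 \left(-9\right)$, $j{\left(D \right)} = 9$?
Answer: $5796$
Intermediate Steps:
$R{\left(t,K \right)} = \left(2 + t\right) \left(6 + t\right)$ ($R{\left(t,K \right)} = \left(2 + t\right) \left(t + 6\right) = \left(2 + t\right) \left(6 + t\right)$)
$W = -21$ ($W = -3 - 18 = -21$)
$G{\left(u \right)} = -12 - u^{2} - 8 u$ ($G{\left(u \right)} = 0 - \left(12 + u^{2} + 8 u\right) = -12 - u^{2} - 8 u$)
$W \left(G{\left(-21 \right)} + j{\left(-10 \right)}\right) = - 21 \left(\left(-12 - \left(-21\right)^{2} - -168\right) + 9\right) = - 21 \left(\left(-12 - 441 + 168\right) + 9\right) = - 21 \left(-285 + 9\right) = \left(-21\right) \left(-276\right) = 5796$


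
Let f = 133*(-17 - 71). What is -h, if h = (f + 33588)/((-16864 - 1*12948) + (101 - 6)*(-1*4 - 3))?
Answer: 21884/30477 ≈ 0.71805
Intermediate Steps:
f = -11704 (f = 133*(-88) = -11704)
h = -21884/30477 (h = (-11704 + 33588)/((-16864 - 1*12948) + (101 - 6)*(-1*4 - 3)) = 21884/((-16864 - 12948) + 95*(-4 - 3)) = 21884/(-29812 + 95*(-7)) = 21884/(-29812 - 665) = 21884/(-30477) = 21884*(-1/30477) = -21884/30477 ≈ -0.71805)
-h = -1*(-21884/30477) = 21884/30477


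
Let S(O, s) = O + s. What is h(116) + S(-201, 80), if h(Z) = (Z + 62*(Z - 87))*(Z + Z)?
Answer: 443927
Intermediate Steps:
h(Z) = 2*Z*(-5394 + 63*Z) (h(Z) = (Z + 62*(-87 + Z))*(2*Z) = (Z + (-5394 + 62*Z))*(2*Z) = (-5394 + 63*Z)*(2*Z) = 2*Z*(-5394 + 63*Z))
h(116) + S(-201, 80) = 6*116*(-1798 + 21*116) + (-201 + 80) = 6*116*(-1798 + 2436) - 121 = 6*116*638 - 121 = 444048 - 121 = 443927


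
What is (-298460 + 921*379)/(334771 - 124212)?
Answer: 50599/210559 ≈ 0.24031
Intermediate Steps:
(-298460 + 921*379)/(334771 - 124212) = (-298460 + 349059)/210559 = 50599*(1/210559) = 50599/210559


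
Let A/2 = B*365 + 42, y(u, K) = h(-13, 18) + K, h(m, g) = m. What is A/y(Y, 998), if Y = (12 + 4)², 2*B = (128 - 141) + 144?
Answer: 47899/985 ≈ 48.628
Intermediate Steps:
B = 131/2 (B = ((128 - 141) + 144)/2 = (-13 + 144)/2 = (½)*131 = 131/2 ≈ 65.500)
Y = 256 (Y = 16² = 256)
y(u, K) = -13 + K
A = 47899 (A = 2*((131/2)*365 + 42) = 2*(47815/2 + 42) = 2*(47899/2) = 47899)
A/y(Y, 998) = 47899/(-13 + 998) = 47899/985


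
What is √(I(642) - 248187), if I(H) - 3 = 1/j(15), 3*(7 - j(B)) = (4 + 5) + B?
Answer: 7*I*√5065 ≈ 498.18*I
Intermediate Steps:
j(B) = 4 - B/3 (j(B) = 7 - ((4 + 5) + B)/3 = 7 - (9 + B)/3 = 7 + (-3 - B/3) = 4 - B/3)
I(H) = 2 (I(H) = 3 + 1/(4 - ⅓*15) = 3 + 1/(4 - 5) = 3 + 1/(-1) = 3 - 1 = 2)
√(I(642) - 248187) = √(2 - 248187) = √(-248185) = 7*I*√5065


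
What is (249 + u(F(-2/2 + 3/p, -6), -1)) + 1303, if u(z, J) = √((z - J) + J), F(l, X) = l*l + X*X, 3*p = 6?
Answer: 1552 + √145/2 ≈ 1558.0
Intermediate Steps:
p = 2 (p = (⅓)*6 = 2)
F(l, X) = X² + l² (F(l, X) = l² + X² = X² + l²)
u(z, J) = √z
(249 + u(F(-2/2 + 3/p, -6), -1)) + 1303 = (249 + √((-6)² + (-2/2 + 3/2)²)) + 1303 = (249 + √(36 + (-2*½ + 3*(½))²)) + 1303 = (249 + √(36 + (-1 + 3/2)²)) + 1303 = (249 + √(36 + (½)²)) + 1303 = (249 + √(36 + ¼)) + 1303 = (249 + √(145/4)) + 1303 = (249 + √145/2) + 1303 = 1552 + √145/2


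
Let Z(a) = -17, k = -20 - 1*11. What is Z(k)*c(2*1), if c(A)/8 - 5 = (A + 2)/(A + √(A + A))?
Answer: -816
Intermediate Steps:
k = -31 (k = -20 - 11 = -31)
c(A) = 40 + 8*(2 + A)/(A + √2*√A) (c(A) = 40 + 8*((A + 2)/(A + √(A + A))) = 40 + 8*((2 + A)/(A + √(2*A))) = 40 + 8*((2 + A)/(A + √2*√A)) = 40 + 8*(2 + A)/(A + √2*√A))
Z(k)*c(2*1) = -136*(2 + 6*(2*1) + 5*√2*√(2*1))/(2*1 + √2*√(2*1)) = -136*(2 + 6*2 + 5*√2*√2)/(2 + √2*√2) = -136*(2 + 12 + 10)/(2 + 2) = -136*24/4 = -17*48 = -816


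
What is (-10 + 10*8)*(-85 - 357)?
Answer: -30940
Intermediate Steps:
(-10 + 10*8)*(-85 - 357) = (-10 + 80)*(-442) = 70*(-442) = -30940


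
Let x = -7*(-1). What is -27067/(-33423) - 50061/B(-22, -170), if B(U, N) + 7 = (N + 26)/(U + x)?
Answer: -643507088/33423 ≈ -19253.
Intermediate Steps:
x = 7
B(U, N) = -7 + (26 + N)/(7 + U) (B(U, N) = -7 + (N + 26)/(U + 7) = -7 + (26 + N)/(7 + U))
-27067/(-33423) - 50061/B(-22, -170) = -27067/(-33423) - 50061*(7 - 22)/(-23 - 170 - 7*(-22)) = -27067*(-1/33423) - 50061*(-15/(-23 - 170 + 154)) = 27067/33423 - 50061/((-1/15*(-39))) = 27067/33423 - 50061/13/5 = 27067/33423 - 50061*5/13 = 27067/33423 - 250305/13 = -643507088/33423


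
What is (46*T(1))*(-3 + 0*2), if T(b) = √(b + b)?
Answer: -138*√2 ≈ -195.16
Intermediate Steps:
T(b) = √2*√b (T(b) = √(2*b) = √2*√b)
(46*T(1))*(-3 + 0*2) = (46*(√2*√1))*(-3 + 0*2) = (46*(√2*1))*(-3 + 0) = (46*√2)*(-3) = -138*√2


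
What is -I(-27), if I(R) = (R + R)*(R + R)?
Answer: -2916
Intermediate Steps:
I(R) = 4*R² (I(R) = (2*R)*(2*R) = 4*R²)
-I(-27) = -4*(-27)² = -4*729 = -1*2916 = -2916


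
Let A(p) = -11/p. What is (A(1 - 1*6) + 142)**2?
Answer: 519841/25 ≈ 20794.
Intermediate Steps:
(A(1 - 1*6) + 142)**2 = (-11/(1 - 1*6) + 142)**2 = (-11/(1 - 6) + 142)**2 = (-11/(-5) + 142)**2 = (-11*(-1/5) + 142)**2 = (11/5 + 142)**2 = (721/5)**2 = 519841/25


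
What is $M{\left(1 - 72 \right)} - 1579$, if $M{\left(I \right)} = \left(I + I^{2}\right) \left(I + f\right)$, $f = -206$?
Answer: $-1378269$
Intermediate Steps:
$M{\left(I \right)} = \left(-206 + I\right) \left(I + I^{2}\right)$ ($M{\left(I \right)} = \left(I + I^{2}\right) \left(I - 206\right) = \left(I + I^{2}\right) \left(-206 + I\right) = \left(-206 + I\right) \left(I + I^{2}\right)$)
$M{\left(1 - 72 \right)} - 1579 = \left(1 - 72\right) \left(-206 + \left(1 - 72\right)^{2} - 205 \left(1 - 72\right)\right) - 1579 = - 71 \left(-206 + \left(-71\right)^{2} - -14555\right) - 1579 = - 71 \left(-206 + 5041 + 14555\right) - 1579 = \left(-71\right) 19390 - 1579 = -1376690 - 1579 = -1378269$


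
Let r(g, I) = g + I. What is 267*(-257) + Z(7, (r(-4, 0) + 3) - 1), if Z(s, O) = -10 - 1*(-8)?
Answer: -68621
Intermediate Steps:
r(g, I) = I + g
Z(s, O) = -2 (Z(s, O) = -10 + 8 = -2)
267*(-257) + Z(7, (r(-4, 0) + 3) - 1) = 267*(-257) - 2 = -68619 - 2 = -68621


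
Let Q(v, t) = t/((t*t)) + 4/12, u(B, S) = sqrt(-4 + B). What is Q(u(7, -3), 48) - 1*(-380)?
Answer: 18257/48 ≈ 380.35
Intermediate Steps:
Q(v, t) = 1/3 + 1/t (Q(v, t) = t/(t**2) + 4*(1/12) = t/t**2 + 1/3 = 1/t + 1/3 = 1/3 + 1/t)
Q(u(7, -3), 48) - 1*(-380) = (1/3)*(3 + 48)/48 - 1*(-380) = (1/3)*(1/48)*51 + 380 = 17/48 + 380 = 18257/48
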